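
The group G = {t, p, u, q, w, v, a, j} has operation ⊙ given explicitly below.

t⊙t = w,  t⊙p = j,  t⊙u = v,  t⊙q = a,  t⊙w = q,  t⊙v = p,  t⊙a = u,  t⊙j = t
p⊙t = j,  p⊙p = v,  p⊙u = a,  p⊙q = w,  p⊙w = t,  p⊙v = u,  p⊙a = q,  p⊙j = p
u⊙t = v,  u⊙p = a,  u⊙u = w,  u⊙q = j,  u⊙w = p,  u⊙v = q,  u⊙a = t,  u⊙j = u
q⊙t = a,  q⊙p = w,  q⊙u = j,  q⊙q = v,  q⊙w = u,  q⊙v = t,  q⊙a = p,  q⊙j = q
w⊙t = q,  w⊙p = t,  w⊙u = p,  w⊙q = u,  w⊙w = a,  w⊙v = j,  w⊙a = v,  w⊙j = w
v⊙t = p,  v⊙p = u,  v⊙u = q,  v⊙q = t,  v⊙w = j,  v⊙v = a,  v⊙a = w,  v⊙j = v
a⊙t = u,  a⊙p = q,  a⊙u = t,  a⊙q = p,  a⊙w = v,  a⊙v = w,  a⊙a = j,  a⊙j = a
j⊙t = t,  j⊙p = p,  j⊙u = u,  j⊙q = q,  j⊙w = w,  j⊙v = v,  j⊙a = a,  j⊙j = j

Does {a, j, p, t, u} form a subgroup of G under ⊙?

u ⊙ u = w, which is not in {a, j, p, t, u}.
The subset is not closed under ⊙, so it is not a subgroup.

No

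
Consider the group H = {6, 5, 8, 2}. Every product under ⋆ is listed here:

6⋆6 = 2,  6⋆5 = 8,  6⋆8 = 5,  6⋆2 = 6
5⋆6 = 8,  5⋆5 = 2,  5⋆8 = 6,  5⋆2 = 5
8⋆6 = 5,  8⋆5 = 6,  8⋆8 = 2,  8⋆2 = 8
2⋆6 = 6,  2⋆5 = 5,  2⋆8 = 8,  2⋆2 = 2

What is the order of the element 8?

The identity element is 2 (its row matches the header).
8^1 = 8
8^2 = 8 ⋆ 8 = 2
The first power of 8 equal to the identity is 8^2, so ord(8) = 2.

2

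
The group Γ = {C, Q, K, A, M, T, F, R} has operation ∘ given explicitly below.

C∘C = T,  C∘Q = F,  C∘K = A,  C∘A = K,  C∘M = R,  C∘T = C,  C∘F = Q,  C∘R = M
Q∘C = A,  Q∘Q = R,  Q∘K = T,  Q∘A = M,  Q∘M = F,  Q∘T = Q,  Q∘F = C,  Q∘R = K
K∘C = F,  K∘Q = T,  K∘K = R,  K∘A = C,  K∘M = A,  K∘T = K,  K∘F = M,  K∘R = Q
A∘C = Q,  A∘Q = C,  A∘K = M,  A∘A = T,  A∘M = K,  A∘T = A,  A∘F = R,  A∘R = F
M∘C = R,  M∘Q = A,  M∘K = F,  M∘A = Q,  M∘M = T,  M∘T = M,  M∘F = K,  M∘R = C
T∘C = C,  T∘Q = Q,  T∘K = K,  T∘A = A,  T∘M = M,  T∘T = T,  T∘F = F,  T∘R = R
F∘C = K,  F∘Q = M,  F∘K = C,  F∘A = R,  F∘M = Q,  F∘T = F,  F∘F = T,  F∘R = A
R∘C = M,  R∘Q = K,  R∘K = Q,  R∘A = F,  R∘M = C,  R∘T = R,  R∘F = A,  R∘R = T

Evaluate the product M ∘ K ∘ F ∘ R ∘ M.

C

M ∘ K = F
F ∘ F = T
T ∘ R = R
R ∘ M = C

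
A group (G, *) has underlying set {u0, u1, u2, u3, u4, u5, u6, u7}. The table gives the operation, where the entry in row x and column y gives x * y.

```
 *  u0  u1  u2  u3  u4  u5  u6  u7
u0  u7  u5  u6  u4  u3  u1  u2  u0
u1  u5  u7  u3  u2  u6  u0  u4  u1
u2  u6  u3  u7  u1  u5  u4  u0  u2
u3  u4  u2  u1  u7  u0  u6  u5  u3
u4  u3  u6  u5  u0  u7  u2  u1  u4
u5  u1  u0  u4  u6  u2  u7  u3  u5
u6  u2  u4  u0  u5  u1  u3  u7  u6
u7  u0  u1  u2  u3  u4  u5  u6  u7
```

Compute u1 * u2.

Read row u1, column u2: u1 * u2 = u3.
(Structurally, G here is isomorphic to the elementary abelian group (Z_2)^3.)

u3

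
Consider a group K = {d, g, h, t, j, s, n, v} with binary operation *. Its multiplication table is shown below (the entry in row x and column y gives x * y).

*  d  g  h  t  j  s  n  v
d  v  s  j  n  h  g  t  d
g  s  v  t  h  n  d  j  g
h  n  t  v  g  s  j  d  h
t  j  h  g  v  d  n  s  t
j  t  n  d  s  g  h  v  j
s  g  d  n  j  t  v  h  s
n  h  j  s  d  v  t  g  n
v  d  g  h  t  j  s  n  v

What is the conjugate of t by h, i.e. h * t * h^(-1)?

The identity is v. In row h, the entry v sits in column h, so h^(-1) = h.
h * t = g
g * h = t

t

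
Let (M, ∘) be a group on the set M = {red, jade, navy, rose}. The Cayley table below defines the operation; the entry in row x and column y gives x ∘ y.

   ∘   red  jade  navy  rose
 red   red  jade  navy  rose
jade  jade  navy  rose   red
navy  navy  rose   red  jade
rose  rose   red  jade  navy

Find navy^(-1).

navy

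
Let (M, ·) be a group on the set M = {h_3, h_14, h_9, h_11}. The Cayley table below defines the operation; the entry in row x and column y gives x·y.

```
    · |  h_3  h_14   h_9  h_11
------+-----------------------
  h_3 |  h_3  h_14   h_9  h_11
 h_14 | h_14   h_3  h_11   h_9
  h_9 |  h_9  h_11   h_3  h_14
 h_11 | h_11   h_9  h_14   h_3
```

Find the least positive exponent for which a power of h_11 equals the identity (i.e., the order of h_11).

2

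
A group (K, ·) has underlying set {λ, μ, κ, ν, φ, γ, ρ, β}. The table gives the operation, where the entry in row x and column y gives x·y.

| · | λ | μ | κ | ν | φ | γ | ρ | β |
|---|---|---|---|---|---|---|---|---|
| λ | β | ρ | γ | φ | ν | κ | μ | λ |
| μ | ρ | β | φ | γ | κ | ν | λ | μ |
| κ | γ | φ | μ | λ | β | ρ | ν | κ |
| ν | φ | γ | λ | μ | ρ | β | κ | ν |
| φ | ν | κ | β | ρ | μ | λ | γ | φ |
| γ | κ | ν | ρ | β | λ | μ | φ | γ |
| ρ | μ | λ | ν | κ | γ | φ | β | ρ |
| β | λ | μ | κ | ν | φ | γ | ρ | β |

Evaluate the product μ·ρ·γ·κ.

μ·ρ = λ
λ·γ = κ
κ·κ = μ

μ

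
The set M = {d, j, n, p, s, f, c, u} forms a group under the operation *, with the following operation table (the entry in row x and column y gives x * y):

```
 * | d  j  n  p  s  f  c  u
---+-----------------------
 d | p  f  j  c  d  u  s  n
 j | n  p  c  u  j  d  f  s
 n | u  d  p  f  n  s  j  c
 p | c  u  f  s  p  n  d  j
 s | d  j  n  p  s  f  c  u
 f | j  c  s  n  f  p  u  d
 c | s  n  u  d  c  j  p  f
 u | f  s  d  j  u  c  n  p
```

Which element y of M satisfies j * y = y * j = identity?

u

First locate the identity: row s matches the header, so s is the identity.
Scan row j for s: j * u = s. Hence j^(-1) = u.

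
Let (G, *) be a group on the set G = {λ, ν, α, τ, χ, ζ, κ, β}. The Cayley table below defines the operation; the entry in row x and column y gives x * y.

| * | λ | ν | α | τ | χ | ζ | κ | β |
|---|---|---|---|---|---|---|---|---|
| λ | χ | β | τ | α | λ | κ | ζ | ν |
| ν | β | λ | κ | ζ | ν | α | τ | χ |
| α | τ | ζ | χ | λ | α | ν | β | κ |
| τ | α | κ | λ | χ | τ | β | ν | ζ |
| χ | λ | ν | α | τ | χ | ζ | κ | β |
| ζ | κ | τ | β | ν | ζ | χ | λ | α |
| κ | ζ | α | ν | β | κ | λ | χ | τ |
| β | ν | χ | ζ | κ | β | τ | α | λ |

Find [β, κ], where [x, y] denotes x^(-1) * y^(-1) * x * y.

Identity is χ; from the table β^(-1) = ν and κ^(-1) = κ.
ν * κ = τ
τ * β = ζ
ζ * κ = λ

λ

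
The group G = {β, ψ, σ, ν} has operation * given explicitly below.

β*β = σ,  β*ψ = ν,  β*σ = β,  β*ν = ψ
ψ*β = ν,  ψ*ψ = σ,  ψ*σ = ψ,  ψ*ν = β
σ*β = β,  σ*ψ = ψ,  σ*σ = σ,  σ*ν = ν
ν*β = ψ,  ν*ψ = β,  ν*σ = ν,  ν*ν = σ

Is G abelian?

Yes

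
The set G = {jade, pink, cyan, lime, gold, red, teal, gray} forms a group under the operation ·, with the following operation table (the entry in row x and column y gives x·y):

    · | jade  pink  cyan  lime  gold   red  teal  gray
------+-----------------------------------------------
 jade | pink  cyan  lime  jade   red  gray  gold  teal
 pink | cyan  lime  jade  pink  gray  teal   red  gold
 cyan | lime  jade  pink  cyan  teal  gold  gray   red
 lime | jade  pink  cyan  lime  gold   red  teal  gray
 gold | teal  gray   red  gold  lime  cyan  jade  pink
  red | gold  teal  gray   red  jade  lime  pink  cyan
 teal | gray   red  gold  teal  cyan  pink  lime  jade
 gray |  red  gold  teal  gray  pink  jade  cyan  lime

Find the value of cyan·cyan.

pink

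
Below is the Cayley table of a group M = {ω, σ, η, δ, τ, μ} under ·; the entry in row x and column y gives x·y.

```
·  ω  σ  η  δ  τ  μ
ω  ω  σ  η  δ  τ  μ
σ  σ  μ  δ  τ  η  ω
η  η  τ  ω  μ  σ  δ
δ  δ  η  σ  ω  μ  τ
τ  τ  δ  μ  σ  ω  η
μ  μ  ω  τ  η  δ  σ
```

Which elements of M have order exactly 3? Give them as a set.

Identity is ω. Compute the order of each non-identity element by repeated multiplication:
  σ: σ → μ → ω  (order 3)
  η: η → ω  (order 2)
  δ: δ → ω  (order 2)
  τ: τ → ω  (order 2)
  μ: μ → σ → ω  (order 3)
Elements of order 3: {μ, σ}.

{μ, σ}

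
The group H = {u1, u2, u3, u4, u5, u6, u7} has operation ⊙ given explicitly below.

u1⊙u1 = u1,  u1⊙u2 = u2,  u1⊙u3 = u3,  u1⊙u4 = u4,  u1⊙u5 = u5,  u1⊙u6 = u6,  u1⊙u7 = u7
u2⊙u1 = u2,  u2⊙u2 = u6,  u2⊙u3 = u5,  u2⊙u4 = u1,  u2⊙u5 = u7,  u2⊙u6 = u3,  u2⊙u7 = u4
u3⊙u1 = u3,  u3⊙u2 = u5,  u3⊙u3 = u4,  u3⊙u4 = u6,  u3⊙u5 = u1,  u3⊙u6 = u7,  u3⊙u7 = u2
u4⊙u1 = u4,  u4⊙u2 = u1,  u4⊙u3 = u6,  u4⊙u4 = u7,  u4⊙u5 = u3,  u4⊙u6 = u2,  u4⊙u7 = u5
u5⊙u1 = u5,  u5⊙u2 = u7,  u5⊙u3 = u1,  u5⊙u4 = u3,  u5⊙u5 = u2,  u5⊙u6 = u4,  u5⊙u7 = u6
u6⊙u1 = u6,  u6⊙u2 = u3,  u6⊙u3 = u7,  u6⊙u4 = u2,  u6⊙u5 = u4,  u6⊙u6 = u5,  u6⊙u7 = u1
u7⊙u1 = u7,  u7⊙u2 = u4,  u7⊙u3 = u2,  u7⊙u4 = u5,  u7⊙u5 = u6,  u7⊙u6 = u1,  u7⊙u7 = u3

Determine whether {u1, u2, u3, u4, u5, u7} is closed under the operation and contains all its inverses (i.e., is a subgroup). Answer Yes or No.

No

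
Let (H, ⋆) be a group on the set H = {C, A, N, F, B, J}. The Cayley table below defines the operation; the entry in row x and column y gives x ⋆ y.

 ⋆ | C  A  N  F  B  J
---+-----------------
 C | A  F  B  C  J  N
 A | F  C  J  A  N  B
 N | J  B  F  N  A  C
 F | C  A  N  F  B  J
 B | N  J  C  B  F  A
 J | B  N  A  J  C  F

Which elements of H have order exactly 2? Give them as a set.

{B, J, N}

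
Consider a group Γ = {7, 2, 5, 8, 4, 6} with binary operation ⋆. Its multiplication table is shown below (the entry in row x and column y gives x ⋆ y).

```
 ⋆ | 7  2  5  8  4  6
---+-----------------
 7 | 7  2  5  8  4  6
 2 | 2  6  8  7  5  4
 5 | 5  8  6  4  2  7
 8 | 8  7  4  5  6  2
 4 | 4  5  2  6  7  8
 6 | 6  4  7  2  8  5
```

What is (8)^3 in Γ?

8^1 = 8
8^2 = 8 ⋆ 8 = 5
8^3 = 5 ⋆ 8 = 4
(Structurally, Γ here is isomorphic to the cyclic group Z_6.)

4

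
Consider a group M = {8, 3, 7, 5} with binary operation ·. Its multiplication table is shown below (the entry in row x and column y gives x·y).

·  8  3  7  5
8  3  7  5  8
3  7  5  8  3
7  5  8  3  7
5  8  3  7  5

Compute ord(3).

2

The identity element is 5 (its row matches the header).
3^1 = 3
3^2 = 3·3 = 5
The first power of 3 equal to the identity is 3^2, so ord(3) = 2.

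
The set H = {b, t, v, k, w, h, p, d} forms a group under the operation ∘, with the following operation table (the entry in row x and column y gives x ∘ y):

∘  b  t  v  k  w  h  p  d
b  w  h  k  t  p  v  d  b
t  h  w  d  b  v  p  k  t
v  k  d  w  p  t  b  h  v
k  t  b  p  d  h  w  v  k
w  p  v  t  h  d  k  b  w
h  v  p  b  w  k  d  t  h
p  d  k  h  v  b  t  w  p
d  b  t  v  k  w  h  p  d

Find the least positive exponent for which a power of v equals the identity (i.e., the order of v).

4

The identity element is d (its row matches the header).
v^1 = v
v^2 = v ∘ v = w
v^3 = w ∘ v = t
v^4 = t ∘ v = d
The first power of v equal to the identity is v^4, so ord(v) = 4.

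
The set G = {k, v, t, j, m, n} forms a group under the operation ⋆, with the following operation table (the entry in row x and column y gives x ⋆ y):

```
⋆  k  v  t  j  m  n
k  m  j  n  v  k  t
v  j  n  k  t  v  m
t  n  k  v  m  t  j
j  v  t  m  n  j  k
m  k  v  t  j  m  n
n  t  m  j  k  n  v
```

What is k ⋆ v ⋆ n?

k ⋆ v = j
j ⋆ n = k

k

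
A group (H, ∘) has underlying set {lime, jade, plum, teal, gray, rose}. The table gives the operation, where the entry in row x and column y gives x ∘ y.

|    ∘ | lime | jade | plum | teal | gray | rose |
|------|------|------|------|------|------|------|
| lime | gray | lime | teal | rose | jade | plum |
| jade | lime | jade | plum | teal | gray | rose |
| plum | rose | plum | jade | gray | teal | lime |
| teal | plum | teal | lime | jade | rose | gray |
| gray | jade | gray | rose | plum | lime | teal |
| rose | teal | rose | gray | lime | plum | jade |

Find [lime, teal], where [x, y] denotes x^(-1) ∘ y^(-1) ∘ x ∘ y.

Identity is jade; from the table lime^(-1) = gray and teal^(-1) = teal.
gray ∘ teal = plum
plum ∘ lime = rose
rose ∘ teal = lime

lime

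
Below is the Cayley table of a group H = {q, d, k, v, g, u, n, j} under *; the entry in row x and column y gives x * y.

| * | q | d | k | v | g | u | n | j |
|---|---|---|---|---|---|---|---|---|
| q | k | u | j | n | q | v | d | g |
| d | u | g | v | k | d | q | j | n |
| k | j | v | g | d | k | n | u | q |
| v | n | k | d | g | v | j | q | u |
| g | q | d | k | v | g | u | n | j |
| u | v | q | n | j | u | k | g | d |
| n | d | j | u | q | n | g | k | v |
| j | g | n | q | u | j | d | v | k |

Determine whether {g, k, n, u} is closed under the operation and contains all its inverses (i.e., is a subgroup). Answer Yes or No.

{g, k, n, u} contains the identity g.
Checking products: every product of two elements of {g, k, n, u} (read from the table) lies in {g, k, n, u}, so the set is closed.
In a finite group, a nonempty closed subset is a subgroup. So {g, k, n, u} ≤ H.

Yes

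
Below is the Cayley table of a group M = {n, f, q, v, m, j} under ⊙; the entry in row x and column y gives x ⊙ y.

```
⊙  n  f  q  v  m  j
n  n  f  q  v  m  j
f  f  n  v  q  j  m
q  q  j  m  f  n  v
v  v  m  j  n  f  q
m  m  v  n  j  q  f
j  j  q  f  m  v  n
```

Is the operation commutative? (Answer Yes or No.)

m ⊙ j = f but j ⊙ m = v.
Since m and j do not commute, M is not abelian.

No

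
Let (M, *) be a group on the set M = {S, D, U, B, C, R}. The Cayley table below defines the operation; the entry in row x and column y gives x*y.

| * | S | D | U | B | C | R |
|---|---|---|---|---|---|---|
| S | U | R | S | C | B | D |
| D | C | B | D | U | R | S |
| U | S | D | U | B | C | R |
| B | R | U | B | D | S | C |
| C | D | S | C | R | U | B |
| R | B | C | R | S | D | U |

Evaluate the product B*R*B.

B*R = C
C*B = R

R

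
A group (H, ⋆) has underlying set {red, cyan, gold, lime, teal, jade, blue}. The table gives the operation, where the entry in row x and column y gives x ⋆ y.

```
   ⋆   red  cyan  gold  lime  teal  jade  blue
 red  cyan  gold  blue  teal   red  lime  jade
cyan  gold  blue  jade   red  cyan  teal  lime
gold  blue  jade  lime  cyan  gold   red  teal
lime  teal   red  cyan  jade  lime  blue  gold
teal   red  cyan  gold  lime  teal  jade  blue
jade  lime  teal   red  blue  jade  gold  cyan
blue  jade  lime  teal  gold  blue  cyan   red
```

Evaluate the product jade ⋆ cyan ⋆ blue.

jade ⋆ cyan = teal
teal ⋆ blue = blue

blue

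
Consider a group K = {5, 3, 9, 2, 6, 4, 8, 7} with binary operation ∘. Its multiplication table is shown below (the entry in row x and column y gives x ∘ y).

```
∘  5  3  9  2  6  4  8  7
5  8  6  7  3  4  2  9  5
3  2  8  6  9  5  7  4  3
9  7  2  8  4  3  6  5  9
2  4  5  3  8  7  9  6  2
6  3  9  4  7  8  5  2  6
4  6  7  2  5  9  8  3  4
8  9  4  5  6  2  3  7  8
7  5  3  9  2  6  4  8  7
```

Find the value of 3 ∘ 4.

7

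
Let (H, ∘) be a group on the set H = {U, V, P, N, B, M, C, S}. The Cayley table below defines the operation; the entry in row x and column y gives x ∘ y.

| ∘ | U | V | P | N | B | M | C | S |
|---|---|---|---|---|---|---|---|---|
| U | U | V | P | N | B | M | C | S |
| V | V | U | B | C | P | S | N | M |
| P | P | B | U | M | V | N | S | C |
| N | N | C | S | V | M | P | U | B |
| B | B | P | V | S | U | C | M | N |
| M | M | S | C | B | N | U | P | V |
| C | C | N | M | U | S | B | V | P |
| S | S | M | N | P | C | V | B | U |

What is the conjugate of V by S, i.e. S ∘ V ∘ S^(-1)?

V

The identity is U. In row S, the entry U sits in column S, so S^(-1) = S.
S ∘ V = M
M ∘ S = V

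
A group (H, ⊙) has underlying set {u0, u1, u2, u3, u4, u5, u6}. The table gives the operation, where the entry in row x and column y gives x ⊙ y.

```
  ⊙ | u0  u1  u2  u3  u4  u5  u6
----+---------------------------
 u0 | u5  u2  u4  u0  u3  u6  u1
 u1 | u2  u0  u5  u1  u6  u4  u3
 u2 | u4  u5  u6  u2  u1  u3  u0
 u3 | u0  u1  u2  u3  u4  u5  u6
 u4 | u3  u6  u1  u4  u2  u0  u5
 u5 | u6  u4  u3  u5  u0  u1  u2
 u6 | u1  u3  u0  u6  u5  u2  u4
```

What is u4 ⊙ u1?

u6

Read row u4, column u1: u4 ⊙ u1 = u6.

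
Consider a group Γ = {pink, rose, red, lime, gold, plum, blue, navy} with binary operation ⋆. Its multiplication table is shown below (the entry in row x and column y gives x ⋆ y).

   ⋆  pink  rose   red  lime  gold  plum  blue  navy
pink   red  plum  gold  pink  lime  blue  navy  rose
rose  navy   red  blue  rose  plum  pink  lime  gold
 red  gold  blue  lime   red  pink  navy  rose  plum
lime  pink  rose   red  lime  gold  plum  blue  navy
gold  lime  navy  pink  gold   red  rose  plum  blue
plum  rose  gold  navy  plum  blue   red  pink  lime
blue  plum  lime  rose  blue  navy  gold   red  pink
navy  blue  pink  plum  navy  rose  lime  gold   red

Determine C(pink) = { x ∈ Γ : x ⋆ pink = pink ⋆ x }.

{gold, lime, pink, red}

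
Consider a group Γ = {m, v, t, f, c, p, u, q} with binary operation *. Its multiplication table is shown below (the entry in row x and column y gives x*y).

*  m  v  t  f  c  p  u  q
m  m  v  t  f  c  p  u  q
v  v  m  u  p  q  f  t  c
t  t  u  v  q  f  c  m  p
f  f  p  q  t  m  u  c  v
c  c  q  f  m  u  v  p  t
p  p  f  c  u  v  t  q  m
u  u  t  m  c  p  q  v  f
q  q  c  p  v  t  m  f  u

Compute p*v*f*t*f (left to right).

p*v = f
f*f = t
t*t = v
v*f = p

p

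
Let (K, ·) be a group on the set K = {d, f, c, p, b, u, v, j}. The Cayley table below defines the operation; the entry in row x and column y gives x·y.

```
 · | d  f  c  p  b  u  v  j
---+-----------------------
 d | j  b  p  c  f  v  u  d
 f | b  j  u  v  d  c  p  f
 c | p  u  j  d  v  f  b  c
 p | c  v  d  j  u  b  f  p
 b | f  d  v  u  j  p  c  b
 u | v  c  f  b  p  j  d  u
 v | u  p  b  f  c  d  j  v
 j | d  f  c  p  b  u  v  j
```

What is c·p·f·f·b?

f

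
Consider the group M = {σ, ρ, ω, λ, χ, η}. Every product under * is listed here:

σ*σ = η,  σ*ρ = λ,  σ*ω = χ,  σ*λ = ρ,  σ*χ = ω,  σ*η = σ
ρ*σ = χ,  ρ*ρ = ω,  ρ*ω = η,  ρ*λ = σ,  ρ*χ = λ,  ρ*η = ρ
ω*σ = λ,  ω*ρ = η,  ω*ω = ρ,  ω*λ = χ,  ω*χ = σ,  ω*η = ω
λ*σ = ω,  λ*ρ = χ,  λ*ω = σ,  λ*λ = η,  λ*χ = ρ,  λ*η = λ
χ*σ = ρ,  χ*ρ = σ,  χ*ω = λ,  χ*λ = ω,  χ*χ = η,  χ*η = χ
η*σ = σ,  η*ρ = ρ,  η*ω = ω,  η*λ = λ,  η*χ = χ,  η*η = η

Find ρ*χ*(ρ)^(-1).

The identity is η. In row ρ, the entry η sits in column ω, so ρ^(-1) = ω.
ρ*χ = λ
λ*ω = σ
(Structurally, M here is isomorphic to the symmetric group S_3.)

σ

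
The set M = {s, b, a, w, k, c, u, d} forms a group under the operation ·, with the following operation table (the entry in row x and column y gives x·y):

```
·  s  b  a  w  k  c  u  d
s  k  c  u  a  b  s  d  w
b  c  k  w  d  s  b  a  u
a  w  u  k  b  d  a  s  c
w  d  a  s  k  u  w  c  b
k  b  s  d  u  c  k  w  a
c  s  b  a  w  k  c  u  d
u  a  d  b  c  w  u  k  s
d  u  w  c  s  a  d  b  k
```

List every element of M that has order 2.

Identity is c. Compute the order of each non-identity element by repeated multiplication:
  s: s → k → b → c  (order 4)
  b: b → k → s → c  (order 4)
  a: a → k → d → c  (order 4)
  w: w → k → u → c  (order 4)
  k: k → c  (order 2)
  u: u → k → w → c  (order 4)
  d: d → k → a → c  (order 4)
Elements of order 2: {k}.

{k}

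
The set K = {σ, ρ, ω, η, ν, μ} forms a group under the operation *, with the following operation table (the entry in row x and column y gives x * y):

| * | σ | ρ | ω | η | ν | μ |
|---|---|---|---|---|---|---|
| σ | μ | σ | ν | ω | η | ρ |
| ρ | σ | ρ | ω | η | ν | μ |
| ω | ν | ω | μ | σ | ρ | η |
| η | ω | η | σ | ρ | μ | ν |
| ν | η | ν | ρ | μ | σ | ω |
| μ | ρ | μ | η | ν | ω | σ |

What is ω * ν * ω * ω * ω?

ω * ν = ρ
ρ * ω = ω
ω * ω = μ
μ * ω = η

η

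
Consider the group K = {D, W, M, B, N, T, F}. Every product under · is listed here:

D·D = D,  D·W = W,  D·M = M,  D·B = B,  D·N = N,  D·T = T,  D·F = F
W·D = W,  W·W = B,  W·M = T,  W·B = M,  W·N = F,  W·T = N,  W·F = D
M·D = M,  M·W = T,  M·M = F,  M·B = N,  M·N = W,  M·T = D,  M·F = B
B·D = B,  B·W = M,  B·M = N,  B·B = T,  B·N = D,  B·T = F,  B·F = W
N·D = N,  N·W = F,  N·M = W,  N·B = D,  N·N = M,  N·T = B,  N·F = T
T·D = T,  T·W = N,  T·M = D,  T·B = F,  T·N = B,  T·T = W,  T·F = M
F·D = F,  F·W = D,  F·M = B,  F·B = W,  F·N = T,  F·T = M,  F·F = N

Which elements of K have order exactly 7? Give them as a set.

Identity is D. Compute the order of each non-identity element by repeated multiplication:
  W: W → B → M → T → N → F → D  (order 7)
  M: M → F → B → N → W → T → D  (order 7)
  B: B → T → F → W → M → N → D  (order 7)
  N: N → M → W → F → T → B → D  (order 7)
  T: T → W → N → B → F → M → D  (order 7)
  F: F → N → T → M → B → W → D  (order 7)
Elements of order 7: {B, F, M, N, T, W}.

{B, F, M, N, T, W}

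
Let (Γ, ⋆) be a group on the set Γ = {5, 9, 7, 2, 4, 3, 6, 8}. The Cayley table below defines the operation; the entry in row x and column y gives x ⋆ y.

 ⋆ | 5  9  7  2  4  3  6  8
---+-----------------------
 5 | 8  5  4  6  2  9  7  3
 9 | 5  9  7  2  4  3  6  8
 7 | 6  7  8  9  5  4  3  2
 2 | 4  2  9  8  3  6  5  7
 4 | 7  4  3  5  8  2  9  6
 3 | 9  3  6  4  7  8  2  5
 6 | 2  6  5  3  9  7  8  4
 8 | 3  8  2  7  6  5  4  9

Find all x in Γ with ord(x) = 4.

{2, 3, 4, 5, 6, 7}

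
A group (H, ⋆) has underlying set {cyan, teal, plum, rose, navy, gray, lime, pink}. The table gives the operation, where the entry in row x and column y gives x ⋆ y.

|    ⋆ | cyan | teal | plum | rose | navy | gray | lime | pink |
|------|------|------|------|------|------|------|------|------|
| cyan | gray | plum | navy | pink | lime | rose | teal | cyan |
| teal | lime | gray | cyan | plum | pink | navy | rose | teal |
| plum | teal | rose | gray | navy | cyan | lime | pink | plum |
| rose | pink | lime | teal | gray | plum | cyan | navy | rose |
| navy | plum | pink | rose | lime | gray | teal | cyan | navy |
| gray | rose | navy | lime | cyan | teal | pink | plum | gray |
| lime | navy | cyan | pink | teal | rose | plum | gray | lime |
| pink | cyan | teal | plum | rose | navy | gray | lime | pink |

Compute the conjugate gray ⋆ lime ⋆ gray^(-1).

lime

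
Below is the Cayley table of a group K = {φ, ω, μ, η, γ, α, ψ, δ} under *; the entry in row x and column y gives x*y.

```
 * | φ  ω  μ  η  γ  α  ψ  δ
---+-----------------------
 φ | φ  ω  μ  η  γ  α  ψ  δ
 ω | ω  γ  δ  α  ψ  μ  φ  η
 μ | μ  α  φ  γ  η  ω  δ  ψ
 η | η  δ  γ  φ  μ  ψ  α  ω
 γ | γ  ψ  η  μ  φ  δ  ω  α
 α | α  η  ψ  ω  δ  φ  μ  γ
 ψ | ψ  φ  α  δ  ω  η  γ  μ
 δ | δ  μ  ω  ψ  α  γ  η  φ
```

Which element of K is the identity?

The identity e satisfies e*x = x for all x, so its row in the table reproduces the column headers.
Row φ reads: φ, ω, μ, η, γ, α, ψ, δ — exactly the header order. So φ is the identity.

φ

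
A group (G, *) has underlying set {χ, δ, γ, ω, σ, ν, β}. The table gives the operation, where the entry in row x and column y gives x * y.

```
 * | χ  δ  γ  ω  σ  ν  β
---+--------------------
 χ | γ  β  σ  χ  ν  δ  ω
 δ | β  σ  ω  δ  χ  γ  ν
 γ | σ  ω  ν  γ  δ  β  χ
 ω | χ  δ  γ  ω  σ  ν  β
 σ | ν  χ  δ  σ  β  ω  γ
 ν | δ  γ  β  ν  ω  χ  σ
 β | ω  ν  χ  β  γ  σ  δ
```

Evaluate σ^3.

σ^1 = σ
σ^2 = σ * σ = β
σ^3 = β * σ = γ
(Structurally, G here is isomorphic to the cyclic group Z_7.)

γ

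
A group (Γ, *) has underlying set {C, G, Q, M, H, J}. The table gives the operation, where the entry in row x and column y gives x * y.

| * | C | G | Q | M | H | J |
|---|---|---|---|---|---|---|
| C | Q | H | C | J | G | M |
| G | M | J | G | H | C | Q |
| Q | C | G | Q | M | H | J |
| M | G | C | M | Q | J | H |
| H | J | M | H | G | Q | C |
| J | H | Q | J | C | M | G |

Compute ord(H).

2

The identity element is Q (its row matches the header).
H^1 = H
H^2 = H * H = Q
The first power of H equal to the identity is H^2, so ord(H) = 2.
(Structurally, Γ here is isomorphic to the symmetric group S_3.)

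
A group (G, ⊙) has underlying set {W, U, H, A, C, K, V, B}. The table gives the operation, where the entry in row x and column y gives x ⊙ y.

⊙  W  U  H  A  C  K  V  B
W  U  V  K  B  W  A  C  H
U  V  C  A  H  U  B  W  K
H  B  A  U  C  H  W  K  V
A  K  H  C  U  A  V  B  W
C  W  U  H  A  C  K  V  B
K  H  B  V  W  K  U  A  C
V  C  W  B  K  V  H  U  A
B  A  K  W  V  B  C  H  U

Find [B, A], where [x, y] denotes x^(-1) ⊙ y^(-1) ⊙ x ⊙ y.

Identity is C; from the table B^(-1) = K and A^(-1) = H.
K ⊙ H = V
V ⊙ B = A
A ⊙ A = U

U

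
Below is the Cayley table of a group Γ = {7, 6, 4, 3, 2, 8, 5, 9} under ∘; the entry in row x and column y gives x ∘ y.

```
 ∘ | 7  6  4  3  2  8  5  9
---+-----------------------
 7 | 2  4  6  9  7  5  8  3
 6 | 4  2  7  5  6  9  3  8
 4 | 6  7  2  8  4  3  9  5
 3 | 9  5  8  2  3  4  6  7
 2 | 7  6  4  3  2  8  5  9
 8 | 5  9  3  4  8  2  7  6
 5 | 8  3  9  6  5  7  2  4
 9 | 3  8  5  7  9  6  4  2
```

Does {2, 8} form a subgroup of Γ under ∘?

Yes

{2, 8} contains the identity 2.
Checking products: every product of two elements of {2, 8} (read from the table) lies in {2, 8}, so the set is closed.
In a finite group, a nonempty closed subset is a subgroup. So {2, 8} ≤ Γ.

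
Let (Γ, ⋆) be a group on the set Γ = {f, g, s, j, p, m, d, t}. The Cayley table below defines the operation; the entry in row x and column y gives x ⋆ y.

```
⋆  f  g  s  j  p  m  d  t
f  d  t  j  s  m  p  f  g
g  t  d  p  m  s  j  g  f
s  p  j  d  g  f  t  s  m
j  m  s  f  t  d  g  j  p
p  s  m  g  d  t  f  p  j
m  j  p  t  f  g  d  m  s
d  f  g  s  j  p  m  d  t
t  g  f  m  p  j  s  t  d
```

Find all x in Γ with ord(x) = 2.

Identity is d. Compute the order of each non-identity element by repeated multiplication:
  f: f → d  (order 2)
  g: g → d  (order 2)
  s: s → d  (order 2)
  j: j → t → p → d  (order 4)
  p: p → t → j → d  (order 4)
  m: m → d  (order 2)
  t: t → d  (order 2)
Elements of order 2: {f, g, m, s, t}.
(Structurally, Γ here is isomorphic to the dihedral group D_4.)

{f, g, m, s, t}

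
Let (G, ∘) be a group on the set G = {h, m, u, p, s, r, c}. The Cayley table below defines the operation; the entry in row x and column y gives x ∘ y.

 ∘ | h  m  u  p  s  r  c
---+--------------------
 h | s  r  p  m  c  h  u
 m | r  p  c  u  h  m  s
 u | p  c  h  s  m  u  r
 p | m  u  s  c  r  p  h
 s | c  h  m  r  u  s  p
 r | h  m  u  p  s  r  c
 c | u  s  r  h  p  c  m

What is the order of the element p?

7

The identity element is r (its row matches the header).
p^1 = p
p^2 = p ∘ p = c
p^3 = c ∘ p = h
p^4 = h ∘ p = m
p^5 = m ∘ p = u
p^6 = u ∘ p = s
p^7 = s ∘ p = r
The first power of p equal to the identity is p^7, so ord(p) = 7.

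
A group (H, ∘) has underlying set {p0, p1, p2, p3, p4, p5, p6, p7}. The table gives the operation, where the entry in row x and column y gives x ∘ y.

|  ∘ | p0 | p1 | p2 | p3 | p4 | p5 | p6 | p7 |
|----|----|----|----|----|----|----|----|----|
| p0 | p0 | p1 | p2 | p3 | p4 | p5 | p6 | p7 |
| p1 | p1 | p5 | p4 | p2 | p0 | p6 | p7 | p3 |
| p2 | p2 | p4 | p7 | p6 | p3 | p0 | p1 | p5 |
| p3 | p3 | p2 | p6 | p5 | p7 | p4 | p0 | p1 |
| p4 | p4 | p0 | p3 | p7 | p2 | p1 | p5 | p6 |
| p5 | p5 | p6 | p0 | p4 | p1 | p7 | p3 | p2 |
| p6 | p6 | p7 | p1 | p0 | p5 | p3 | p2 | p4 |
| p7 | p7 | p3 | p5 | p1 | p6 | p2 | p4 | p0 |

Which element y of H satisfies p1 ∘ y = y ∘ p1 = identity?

p4

First locate the identity: row p0 matches the header, so p0 is the identity.
Scan row p1 for p0: p1 ∘ p4 = p0. Hence p1^(-1) = p4.
(Structurally, H here is isomorphic to the cyclic group Z_8.)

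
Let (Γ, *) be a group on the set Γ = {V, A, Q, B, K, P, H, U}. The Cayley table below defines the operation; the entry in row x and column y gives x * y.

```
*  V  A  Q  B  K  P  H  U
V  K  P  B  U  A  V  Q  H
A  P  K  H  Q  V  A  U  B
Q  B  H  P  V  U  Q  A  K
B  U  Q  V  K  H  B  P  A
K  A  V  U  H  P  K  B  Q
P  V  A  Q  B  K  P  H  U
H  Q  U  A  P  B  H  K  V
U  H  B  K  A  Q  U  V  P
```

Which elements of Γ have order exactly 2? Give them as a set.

{K, Q, U}

Identity is P. Compute the order of each non-identity element by repeated multiplication:
  V: V → K → A → P  (order 4)
  A: A → K → V → P  (order 4)
  Q: Q → P  (order 2)
  B: B → K → H → P  (order 4)
  K: K → P  (order 2)
  H: H → K → B → P  (order 4)
  U: U → P  (order 2)
Elements of order 2: {K, Q, U}.
(Structurally, Γ here is isomorphic to Z_2 x Z_4.)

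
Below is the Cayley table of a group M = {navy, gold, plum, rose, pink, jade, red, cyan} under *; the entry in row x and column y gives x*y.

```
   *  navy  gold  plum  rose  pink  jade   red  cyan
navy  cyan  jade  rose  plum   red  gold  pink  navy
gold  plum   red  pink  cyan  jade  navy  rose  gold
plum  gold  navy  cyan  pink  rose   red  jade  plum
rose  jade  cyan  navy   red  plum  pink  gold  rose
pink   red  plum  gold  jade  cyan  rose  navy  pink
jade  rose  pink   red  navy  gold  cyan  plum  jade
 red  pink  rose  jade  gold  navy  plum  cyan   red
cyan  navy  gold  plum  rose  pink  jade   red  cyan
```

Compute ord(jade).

2

The identity element is cyan (its row matches the header).
jade^1 = jade
jade^2 = jade*jade = cyan
The first power of jade equal to the identity is jade^2, so ord(jade) = 2.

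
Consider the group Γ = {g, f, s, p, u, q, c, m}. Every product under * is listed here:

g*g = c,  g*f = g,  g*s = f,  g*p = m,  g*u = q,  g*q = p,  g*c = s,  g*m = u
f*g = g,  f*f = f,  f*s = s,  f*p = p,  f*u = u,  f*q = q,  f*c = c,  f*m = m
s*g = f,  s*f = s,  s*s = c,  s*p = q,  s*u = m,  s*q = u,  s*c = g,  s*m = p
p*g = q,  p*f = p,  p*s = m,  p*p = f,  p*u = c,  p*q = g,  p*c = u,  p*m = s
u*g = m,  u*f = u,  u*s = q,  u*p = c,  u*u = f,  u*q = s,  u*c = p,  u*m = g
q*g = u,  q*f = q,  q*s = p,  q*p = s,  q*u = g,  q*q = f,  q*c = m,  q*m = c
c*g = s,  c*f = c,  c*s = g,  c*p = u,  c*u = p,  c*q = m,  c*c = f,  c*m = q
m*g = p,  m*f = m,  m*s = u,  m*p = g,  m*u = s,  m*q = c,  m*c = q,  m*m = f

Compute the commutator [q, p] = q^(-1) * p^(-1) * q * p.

Identity is f; from the table q^(-1) = q and p^(-1) = p.
q * p = s
s * q = u
u * p = c

c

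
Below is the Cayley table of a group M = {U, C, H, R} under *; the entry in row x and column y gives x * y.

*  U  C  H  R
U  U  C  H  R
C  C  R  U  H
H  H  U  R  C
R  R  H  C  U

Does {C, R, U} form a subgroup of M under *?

R * C = H, which is not in {C, R, U}.
The subset is not closed under *, so it is not a subgroup.
(Structurally, M here is isomorphic to the cyclic group Z_4.)

No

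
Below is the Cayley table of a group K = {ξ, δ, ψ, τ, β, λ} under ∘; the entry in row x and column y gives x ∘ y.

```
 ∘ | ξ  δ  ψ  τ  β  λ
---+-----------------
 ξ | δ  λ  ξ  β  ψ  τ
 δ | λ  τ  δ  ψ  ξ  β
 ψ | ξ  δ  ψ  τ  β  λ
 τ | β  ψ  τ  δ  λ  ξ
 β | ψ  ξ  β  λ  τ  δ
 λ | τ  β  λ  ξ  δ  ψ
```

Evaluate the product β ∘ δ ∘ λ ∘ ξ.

β

β ∘ δ = ξ
ξ ∘ λ = τ
τ ∘ ξ = β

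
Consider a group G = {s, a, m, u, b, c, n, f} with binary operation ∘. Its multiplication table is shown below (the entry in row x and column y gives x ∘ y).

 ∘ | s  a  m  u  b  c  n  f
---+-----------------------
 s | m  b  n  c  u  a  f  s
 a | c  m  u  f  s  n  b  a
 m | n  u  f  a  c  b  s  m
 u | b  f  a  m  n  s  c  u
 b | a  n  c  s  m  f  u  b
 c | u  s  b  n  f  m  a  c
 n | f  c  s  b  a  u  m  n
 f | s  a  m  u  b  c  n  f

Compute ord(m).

2

The identity element is f (its row matches the header).
m^1 = m
m^2 = m ∘ m = f
The first power of m equal to the identity is m^2, so ord(m) = 2.
(Structurally, G here is isomorphic to the quaternion group Q_8.)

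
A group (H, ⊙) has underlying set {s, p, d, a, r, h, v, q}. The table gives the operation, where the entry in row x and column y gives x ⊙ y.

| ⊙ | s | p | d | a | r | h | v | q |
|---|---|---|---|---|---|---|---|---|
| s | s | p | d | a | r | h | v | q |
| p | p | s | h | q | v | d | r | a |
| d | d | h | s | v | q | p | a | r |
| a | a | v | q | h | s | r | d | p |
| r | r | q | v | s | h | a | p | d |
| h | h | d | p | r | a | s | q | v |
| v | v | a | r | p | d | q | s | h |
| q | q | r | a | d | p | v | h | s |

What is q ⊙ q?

Read row q, column q: q ⊙ q = s.

s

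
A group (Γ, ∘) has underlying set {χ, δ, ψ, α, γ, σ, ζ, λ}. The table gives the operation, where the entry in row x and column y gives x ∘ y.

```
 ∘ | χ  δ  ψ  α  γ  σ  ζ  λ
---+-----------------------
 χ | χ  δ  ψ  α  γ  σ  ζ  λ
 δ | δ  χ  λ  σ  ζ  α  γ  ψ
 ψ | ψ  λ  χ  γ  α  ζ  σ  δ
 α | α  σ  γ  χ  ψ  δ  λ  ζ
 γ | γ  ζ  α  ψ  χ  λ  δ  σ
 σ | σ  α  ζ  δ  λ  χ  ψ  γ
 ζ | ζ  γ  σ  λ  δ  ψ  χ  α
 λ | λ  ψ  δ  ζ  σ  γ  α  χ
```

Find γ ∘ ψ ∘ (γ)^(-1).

ψ

The identity is χ. In row γ, the entry χ sits in column γ, so γ^(-1) = γ.
γ ∘ ψ = α
α ∘ γ = ψ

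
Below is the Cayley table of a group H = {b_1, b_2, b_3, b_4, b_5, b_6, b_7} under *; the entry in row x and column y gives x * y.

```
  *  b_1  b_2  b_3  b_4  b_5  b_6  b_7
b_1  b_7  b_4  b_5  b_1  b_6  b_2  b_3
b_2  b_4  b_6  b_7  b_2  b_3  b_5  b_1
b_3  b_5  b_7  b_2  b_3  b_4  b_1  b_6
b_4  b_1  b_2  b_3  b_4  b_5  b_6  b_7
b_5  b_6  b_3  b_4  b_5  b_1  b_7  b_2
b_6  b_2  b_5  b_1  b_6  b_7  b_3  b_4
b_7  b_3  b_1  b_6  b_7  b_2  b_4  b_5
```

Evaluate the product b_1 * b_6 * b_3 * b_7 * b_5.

b_1 * b_6 = b_2
b_2 * b_3 = b_7
b_7 * b_7 = b_5
b_5 * b_5 = b_1
(Structurally, H here is isomorphic to the cyclic group Z_7.)

b_1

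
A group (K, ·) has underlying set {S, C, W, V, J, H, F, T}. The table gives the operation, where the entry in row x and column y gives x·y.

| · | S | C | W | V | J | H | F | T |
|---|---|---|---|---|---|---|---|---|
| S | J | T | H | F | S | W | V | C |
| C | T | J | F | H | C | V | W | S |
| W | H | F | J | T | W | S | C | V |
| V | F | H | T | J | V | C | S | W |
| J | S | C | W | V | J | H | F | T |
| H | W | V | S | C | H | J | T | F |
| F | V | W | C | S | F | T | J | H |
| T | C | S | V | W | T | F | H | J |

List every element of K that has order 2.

Identity is J. Compute the order of each non-identity element by repeated multiplication:
  S: S → J  (order 2)
  C: C → J  (order 2)
  W: W → J  (order 2)
  V: V → J  (order 2)
  H: H → J  (order 2)
  F: F → J  (order 2)
  T: T → J  (order 2)
Elements of order 2: {C, F, H, S, T, V, W}.

{C, F, H, S, T, V, W}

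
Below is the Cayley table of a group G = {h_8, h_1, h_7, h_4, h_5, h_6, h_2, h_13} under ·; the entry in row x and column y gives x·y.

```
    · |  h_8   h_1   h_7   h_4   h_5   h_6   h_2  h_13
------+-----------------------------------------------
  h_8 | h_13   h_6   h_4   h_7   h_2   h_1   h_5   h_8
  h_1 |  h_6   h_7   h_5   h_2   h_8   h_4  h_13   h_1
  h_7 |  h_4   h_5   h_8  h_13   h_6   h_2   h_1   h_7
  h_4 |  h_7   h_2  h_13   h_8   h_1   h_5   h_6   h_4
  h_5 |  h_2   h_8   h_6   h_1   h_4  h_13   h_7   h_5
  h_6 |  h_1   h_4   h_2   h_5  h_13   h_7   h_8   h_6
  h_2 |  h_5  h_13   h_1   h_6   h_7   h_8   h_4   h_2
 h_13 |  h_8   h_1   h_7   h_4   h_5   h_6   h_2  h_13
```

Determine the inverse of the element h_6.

First locate the identity: row h_13 matches the header, so h_13 is the identity.
Scan row h_6 for h_13: h_6·h_5 = h_13. Hence h_6^(-1) = h_5.
(Structurally, G here is isomorphic to the cyclic group Z_8.)

h_5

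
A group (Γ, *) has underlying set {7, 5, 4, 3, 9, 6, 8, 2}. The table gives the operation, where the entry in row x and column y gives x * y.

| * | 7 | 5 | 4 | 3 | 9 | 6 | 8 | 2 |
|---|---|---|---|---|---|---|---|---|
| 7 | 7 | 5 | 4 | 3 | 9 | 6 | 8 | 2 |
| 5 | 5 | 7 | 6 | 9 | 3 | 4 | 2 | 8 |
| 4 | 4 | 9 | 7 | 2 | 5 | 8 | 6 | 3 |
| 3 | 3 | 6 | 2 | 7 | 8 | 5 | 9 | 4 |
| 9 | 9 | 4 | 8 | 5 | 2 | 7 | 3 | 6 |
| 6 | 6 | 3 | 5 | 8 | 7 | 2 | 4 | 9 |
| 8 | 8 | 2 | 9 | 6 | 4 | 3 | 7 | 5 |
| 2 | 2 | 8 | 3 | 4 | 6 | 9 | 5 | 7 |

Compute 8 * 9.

4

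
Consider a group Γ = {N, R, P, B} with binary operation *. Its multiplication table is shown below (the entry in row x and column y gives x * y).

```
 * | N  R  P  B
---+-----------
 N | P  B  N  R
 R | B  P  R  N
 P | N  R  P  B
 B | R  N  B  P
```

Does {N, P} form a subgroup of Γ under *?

{N, P} contains the identity P.
Checking products: every product of two elements of {N, P} (read from the table) lies in {N, P}, so the set is closed.
In a finite group, a nonempty closed subset is a subgroup. So {N, P} ≤ Γ.

Yes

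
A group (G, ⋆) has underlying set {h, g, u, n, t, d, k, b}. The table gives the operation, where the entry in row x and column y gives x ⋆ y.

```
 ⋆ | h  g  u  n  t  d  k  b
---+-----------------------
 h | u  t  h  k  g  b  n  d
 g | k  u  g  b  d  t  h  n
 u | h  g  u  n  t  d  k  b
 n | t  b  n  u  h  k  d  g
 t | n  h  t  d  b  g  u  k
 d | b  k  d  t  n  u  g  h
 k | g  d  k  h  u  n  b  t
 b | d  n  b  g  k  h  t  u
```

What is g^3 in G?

g

g^1 = g
g^2 = g ⋆ g = u
g^3 = u ⋆ g = g
(Structurally, G here is isomorphic to the dihedral group D_4.)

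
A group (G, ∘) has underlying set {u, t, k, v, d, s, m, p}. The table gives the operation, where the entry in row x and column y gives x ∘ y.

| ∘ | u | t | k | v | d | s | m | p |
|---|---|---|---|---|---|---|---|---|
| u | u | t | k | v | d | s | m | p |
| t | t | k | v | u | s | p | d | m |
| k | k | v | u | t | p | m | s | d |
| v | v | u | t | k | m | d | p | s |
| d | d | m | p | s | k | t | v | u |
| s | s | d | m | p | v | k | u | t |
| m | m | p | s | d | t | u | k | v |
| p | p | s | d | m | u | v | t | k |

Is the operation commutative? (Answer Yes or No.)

t ∘ m = d but m ∘ t = p.
Since t and m do not commute, G is not abelian.

No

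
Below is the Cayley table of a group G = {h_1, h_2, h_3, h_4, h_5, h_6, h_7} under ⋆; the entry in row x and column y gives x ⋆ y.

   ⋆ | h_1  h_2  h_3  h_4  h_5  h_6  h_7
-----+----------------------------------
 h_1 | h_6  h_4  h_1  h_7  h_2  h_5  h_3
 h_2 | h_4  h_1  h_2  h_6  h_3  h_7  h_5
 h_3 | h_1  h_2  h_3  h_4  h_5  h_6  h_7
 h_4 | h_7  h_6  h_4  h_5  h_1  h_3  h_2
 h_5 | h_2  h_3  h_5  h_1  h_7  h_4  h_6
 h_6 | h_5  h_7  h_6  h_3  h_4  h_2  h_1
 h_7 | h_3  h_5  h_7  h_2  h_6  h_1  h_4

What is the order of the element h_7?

The identity element is h_3 (its row matches the header).
h_7^1 = h_7
h_7^2 = h_7 ⋆ h_7 = h_4
h_7^3 = h_4 ⋆ h_7 = h_2
h_7^4 = h_2 ⋆ h_7 = h_5
h_7^5 = h_5 ⋆ h_7 = h_6
h_7^6 = h_6 ⋆ h_7 = h_1
h_7^7 = h_1 ⋆ h_7 = h_3
The first power of h_7 equal to the identity is h_7^7, so ord(h_7) = 7.
(Structurally, G here is isomorphic to the cyclic group Z_7.)

7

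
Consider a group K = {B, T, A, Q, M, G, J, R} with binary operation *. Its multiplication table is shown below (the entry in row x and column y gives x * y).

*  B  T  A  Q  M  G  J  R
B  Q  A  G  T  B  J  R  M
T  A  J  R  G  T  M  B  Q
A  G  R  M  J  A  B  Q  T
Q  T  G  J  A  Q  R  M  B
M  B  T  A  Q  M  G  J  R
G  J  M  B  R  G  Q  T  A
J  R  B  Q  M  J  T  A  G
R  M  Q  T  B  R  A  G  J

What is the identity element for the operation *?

M

The identity e satisfies e * x = x for all x, so its row in the table reproduces the column headers.
Row M reads: B, T, A, Q, M, G, J, R — exactly the header order. So M is the identity.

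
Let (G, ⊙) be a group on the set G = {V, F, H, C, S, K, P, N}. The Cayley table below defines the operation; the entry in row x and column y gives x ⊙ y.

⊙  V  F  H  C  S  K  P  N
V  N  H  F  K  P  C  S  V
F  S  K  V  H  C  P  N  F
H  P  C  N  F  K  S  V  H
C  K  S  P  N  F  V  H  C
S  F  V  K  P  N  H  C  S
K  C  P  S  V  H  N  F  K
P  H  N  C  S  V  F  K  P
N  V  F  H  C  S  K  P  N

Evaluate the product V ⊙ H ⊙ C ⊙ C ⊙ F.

K

V ⊙ H = F
F ⊙ C = H
H ⊙ C = F
F ⊙ F = K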